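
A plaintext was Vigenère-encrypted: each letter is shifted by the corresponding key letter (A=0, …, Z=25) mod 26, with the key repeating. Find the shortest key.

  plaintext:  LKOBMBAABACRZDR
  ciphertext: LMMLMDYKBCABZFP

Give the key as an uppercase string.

  i= 0: L-L =  0 → A
  i= 1: M-K =  2 → C
  i= 2: M-O = 24 → Y
  i= 3: L-B = 10 → K
  i= 4: M-M =  0 → A
  i= 5: D-B =  2 → C
  i= 6: Y-A = 24 → Y
  i= 7: K-A = 10 → K
  i= 8: B-B =  0 → A
  i= 9: C-A =  2 → C
  i=10: A-C = 24 → Y
  i=11: B-R = 10 → K
  i=12: Z-Z =  0 → A
  i=13: F-D =  2 → C
  i=14: P-R = 24 → Y
  shifts repeat with period 4: ACYK

ACYK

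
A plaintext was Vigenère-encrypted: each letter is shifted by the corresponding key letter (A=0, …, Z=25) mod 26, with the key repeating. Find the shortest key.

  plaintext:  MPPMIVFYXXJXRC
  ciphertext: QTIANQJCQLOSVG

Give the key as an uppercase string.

EETOFV

  i= 0: Q-M =  4 → E
  i= 1: T-P =  4 → E
  i= 2: I-P = 19 → T
  i= 3: A-M = 14 → O
  i= 4: N-I =  5 → F
  i= 5: Q-V = 21 → V
  i= 6: J-F =  4 → E
  i= 7: C-Y =  4 → E
  i= 8: Q-X = 19 → T
  i= 9: L-X = 14 → O
  i=10: O-J =  5 → F
  i=11: S-X = 21 → V
  i=12: V-R =  4 → E
  i=13: G-C =  4 → E
  shifts repeat with period 6: EETOFV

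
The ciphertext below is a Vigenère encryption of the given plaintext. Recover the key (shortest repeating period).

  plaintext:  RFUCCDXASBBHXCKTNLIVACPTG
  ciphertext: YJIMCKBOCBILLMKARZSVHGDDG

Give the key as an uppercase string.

HEOKA

  i= 0: Y-R =  7 → H
  i= 1: J-F =  4 → E
  i= 2: I-U = 14 → O
  i= 3: M-C = 10 → K
  i= 4: C-C =  0 → A
  i= 5: K-D =  7 → H
  i= 6: B-X =  4 → E
  i= 7: O-A = 14 → O
  i= 8: C-S = 10 → K
  i= 9: B-B =  0 → A
  i=10: I-B =  7 → H
  i=11: L-H =  4 → E
  i=12: L-X = 14 → O
  i=13: M-C = 10 → K
  i=14: K-K =  0 → A
  i=15: A-T =  7 → H
  i=16: R-N =  4 → E
  i=17: Z-L = 14 → O
  i=18: S-I = 10 → K
  i=19: V-V =  0 → A
  i=20: H-A =  7 → H
  i=21: G-C =  4 → E
  i=22: D-P = 14 → O
  i=23: D-T = 10 → K
  i=24: G-G =  0 → A
  shifts repeat with period 5: HEOKA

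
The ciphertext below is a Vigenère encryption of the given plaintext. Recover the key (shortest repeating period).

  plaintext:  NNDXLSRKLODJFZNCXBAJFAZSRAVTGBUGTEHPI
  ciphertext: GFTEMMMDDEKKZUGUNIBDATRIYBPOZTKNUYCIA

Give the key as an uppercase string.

  i= 0: G-N = 19 → T
  i= 1: F-N = 18 → S
  i= 2: T-D = 16 → Q
  i= 3: E-X =  7 → H
  i= 4: M-L =  1 → B
  i= 5: M-S = 20 → U
  i= 6: M-R = 21 → V
  i= 7: D-K = 19 → T
  i= 8: D-L = 18 → S
  i= 9: E-O = 16 → Q
  i=10: K-D =  7 → H
  i=11: K-J =  1 → B
  i=12: Z-F = 20 → U
  i=13: U-Z = 21 → V
  i=14: G-N = 19 → T
  i=15: U-C = 18 → S
  i=16: N-X = 16 → Q
  i=17: I-B =  7 → H
  i=18: B-A =  1 → B
  i=19: D-J = 20 → U
  i=20: A-F = 21 → V
  i=21: T-A = 19 → T
  i=22: R-Z = 18 → S
  i=23: I-S = 16 → Q
  i=24: Y-R =  7 → H
  i=25: B-A =  1 → B
  i=26: P-V = 20 → U
  i=27: O-T = 21 → V
  i=28: Z-G = 19 → T
  i=29: T-B = 18 → S
  i=30: K-U = 16 → Q
  i=31: N-G =  7 → H
  i=32: U-T =  1 → B
  i=33: Y-E = 20 → U
  i=34: C-H = 21 → V
  i=35: I-P = 19 → T
  i=36: A-I = 18 → S
  shifts repeat with period 7: TSQHBUV

TSQHBUV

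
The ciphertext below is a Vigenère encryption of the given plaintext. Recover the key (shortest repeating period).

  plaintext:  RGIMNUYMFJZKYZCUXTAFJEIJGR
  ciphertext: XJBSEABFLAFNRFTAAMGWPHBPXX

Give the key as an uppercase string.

  i= 0: X-R =  6 → G
  i= 1: J-G =  3 → D
  i= 2: B-I = 19 → T
  i= 3: S-M =  6 → G
  i= 4: E-N = 17 → R
  i= 5: A-U =  6 → G
  i= 6: B-Y =  3 → D
  i= 7: F-M = 19 → T
  i= 8: L-F =  6 → G
  i= 9: A-J = 17 → R
  i=10: F-Z =  6 → G
  i=11: N-K =  3 → D
  i=12: R-Y = 19 → T
  i=13: F-Z =  6 → G
  i=14: T-C = 17 → R
  i=15: A-U =  6 → G
  i=16: A-X =  3 → D
  i=17: M-T = 19 → T
  i=18: G-A =  6 → G
  i=19: W-F = 17 → R
  i=20: P-J =  6 → G
  i=21: H-E =  3 → D
  i=22: B-I = 19 → T
  i=23: P-J =  6 → G
  i=24: X-G = 17 → R
  i=25: X-R =  6 → G
  shifts repeat with period 5: GDTGR

GDTGR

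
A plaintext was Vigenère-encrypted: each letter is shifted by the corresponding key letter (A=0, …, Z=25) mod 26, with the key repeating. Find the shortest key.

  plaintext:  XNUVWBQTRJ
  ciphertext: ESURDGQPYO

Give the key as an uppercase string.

HFAW

  i= 0: E-X =  7 → H
  i= 1: S-N =  5 → F
  i= 2: U-U =  0 → A
  i= 3: R-V = 22 → W
  i= 4: D-W =  7 → H
  i= 5: G-B =  5 → F
  i= 6: Q-Q =  0 → A
  i= 7: P-T = 22 → W
  i= 8: Y-R =  7 → H
  i= 9: O-J =  5 → F
  shifts repeat with period 4: HFAW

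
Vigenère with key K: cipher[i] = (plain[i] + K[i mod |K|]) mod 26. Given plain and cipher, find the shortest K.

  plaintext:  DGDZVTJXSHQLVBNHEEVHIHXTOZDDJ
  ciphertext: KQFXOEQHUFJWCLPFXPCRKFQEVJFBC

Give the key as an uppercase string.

HKCYTL

  i= 0: K-D =  7 → H
  i= 1: Q-G = 10 → K
  i= 2: F-D =  2 → C
  i= 3: X-Z = 24 → Y
  i= 4: O-V = 19 → T
  i= 5: E-T = 11 → L
  i= 6: Q-J =  7 → H
  i= 7: H-X = 10 → K
  i= 8: U-S =  2 → C
  i= 9: F-H = 24 → Y
  i=10: J-Q = 19 → T
  i=11: W-L = 11 → L
  i=12: C-V =  7 → H
  i=13: L-B = 10 → K
  i=14: P-N =  2 → C
  i=15: F-H = 24 → Y
  i=16: X-E = 19 → T
  i=17: P-E = 11 → L
  i=18: C-V =  7 → H
  i=19: R-H = 10 → K
  i=20: K-I =  2 → C
  i=21: F-H = 24 → Y
  i=22: Q-X = 19 → T
  i=23: E-T = 11 → L
  i=24: V-O =  7 → H
  i=25: J-Z = 10 → K
  i=26: F-D =  2 → C
  i=27: B-D = 24 → Y
  i=28: C-J = 19 → T
  shifts repeat with period 6: HKCYTL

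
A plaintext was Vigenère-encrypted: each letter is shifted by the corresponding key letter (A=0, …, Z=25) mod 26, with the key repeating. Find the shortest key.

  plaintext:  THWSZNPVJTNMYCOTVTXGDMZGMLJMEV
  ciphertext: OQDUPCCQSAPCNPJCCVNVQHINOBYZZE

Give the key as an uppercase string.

  i= 0: O-T = 21 → V
  i= 1: Q-H =  9 → J
  i= 2: D-W =  7 → H
  i= 3: U-S =  2 → C
  i= 4: P-Z = 16 → Q
  i= 5: C-N = 15 → P
  i= 6: C-P = 13 → N
  i= 7: Q-V = 21 → V
  i= 8: S-J =  9 → J
  i= 9: A-T =  7 → H
  i=10: P-N =  2 → C
  i=11: C-M = 16 → Q
  i=12: N-Y = 15 → P
  i=13: P-C = 13 → N
  i=14: J-O = 21 → V
  i=15: C-T =  9 → J
  i=16: C-V =  7 → H
  i=17: V-T =  2 → C
  i=18: N-X = 16 → Q
  i=19: V-G = 15 → P
  i=20: Q-D = 13 → N
  i=21: H-M = 21 → V
  i=22: I-Z =  9 → J
  i=23: N-G =  7 → H
  i=24: O-M =  2 → C
  i=25: B-L = 16 → Q
  i=26: Y-J = 15 → P
  i=27: Z-M = 13 → N
  i=28: Z-E = 21 → V
  i=29: E-V =  9 → J
  shifts repeat with period 7: VJHCQPN

VJHCQPN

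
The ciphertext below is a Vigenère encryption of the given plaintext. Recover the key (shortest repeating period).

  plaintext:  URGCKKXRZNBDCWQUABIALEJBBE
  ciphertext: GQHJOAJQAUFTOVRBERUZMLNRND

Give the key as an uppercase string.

  i= 0: G-U = 12 → M
  i= 1: Q-R = 25 → Z
  i= 2: H-G =  1 → B
  i= 3: J-C =  7 → H
  i= 4: O-K =  4 → E
  i= 5: A-K = 16 → Q
  i= 6: J-X = 12 → M
  i= 7: Q-R = 25 → Z
  i= 8: A-Z =  1 → B
  i= 9: U-N =  7 → H
  i=10: F-B =  4 → E
  i=11: T-D = 16 → Q
  i=12: O-C = 12 → M
  i=13: V-W = 25 → Z
  i=14: R-Q =  1 → B
  i=15: B-U =  7 → H
  i=16: E-A =  4 → E
  i=17: R-B = 16 → Q
  i=18: U-I = 12 → M
  i=19: Z-A = 25 → Z
  i=20: M-L =  1 → B
  i=21: L-E =  7 → H
  i=22: N-J =  4 → E
  i=23: R-B = 16 → Q
  i=24: N-B = 12 → M
  i=25: D-E = 25 → Z
  shifts repeat with period 6: MZBHEQ

MZBHEQ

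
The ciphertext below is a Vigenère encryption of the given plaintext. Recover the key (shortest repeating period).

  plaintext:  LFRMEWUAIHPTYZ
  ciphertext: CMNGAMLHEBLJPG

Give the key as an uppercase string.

  i= 0: C-L = 17 → R
  i= 1: M-F =  7 → H
  i= 2: N-R = 22 → W
  i= 3: G-M = 20 → U
  i= 4: A-E = 22 → W
  i= 5: M-W = 16 → Q
  i= 6: L-U = 17 → R
  i= 7: H-A =  7 → H
  i= 8: E-I = 22 → W
  i= 9: B-H = 20 → U
  i=10: L-P = 22 → W
  i=11: J-T = 16 → Q
  i=12: P-Y = 17 → R
  i=13: G-Z =  7 → H
  shifts repeat with period 6: RHWUWQ

RHWUWQ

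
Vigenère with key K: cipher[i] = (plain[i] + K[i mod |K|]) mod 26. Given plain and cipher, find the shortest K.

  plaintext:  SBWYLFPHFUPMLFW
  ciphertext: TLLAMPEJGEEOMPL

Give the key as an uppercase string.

BKPC

  i= 0: T-S =  1 → B
  i= 1: L-B = 10 → K
  i= 2: L-W = 15 → P
  i= 3: A-Y =  2 → C
  i= 4: M-L =  1 → B
  i= 5: P-F = 10 → K
  i= 6: E-P = 15 → P
  i= 7: J-H =  2 → C
  i= 8: G-F =  1 → B
  i= 9: E-U = 10 → K
  i=10: E-P = 15 → P
  i=11: O-M =  2 → C
  i=12: M-L =  1 → B
  i=13: P-F = 10 → K
  i=14: L-W = 15 → P
  shifts repeat with period 4: BKPC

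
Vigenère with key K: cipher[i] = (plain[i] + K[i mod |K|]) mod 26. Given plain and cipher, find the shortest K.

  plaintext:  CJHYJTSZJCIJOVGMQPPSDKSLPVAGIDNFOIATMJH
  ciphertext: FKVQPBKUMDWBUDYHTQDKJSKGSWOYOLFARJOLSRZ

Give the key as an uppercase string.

DBOSGISV

  i= 0: F-C =  3 → D
  i= 1: K-J =  1 → B
  i= 2: V-H = 14 → O
  i= 3: Q-Y = 18 → S
  i= 4: P-J =  6 → G
  i= 5: B-T =  8 → I
  i= 6: K-S = 18 → S
  i= 7: U-Z = 21 → V
  i= 8: M-J =  3 → D
  i= 9: D-C =  1 → B
  i=10: W-I = 14 → O
  i=11: B-J = 18 → S
  i=12: U-O =  6 → G
  i=13: D-V =  8 → I
  i=14: Y-G = 18 → S
  i=15: H-M = 21 → V
  i=16: T-Q =  3 → D
  i=17: Q-P =  1 → B
  i=18: D-P = 14 → O
  i=19: K-S = 18 → S
  i=20: J-D =  6 → G
  i=21: S-K =  8 → I
  i=22: K-S = 18 → S
  i=23: G-L = 21 → V
  i=24: S-P =  3 → D
  i=25: W-V =  1 → B
  i=26: O-A = 14 → O
  i=27: Y-G = 18 → S
  i=28: O-I =  6 → G
  i=29: L-D =  8 → I
  i=30: F-N = 18 → S
  i=31: A-F = 21 → V
  i=32: R-O =  3 → D
  i=33: J-I =  1 → B
  i=34: O-A = 14 → O
  i=35: L-T = 18 → S
  i=36: S-M =  6 → G
  i=37: R-J =  8 → I
  i=38: Z-H = 18 → S
  shifts repeat with period 8: DBOSGISV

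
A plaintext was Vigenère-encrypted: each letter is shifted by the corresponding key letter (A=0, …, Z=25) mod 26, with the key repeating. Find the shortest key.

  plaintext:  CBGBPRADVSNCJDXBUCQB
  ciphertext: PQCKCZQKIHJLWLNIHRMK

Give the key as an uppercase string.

  i= 0: P-C = 13 → N
  i= 1: Q-B = 15 → P
  i= 2: C-G = 22 → W
  i= 3: K-B =  9 → J
  i= 4: C-P = 13 → N
  i= 5: Z-R =  8 → I
  i= 6: Q-A = 16 → Q
  i= 7: K-D =  7 → H
  i= 8: I-V = 13 → N
  i= 9: H-S = 15 → P
  i=10: J-N = 22 → W
  i=11: L-C =  9 → J
  i=12: W-J = 13 → N
  i=13: L-D =  8 → I
  i=14: N-X = 16 → Q
  i=15: I-B =  7 → H
  i=16: H-U = 13 → N
  i=17: R-C = 15 → P
  i=18: M-Q = 22 → W
  i=19: K-B =  9 → J
  shifts repeat with period 8: NPWJNIQH

NPWJNIQH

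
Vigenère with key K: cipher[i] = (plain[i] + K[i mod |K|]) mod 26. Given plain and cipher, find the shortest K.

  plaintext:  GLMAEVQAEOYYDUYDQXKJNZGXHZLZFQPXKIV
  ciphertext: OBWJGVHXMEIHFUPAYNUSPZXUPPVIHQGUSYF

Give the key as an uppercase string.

IQKJCARX

  i= 0: O-G =  8 → I
  i= 1: B-L = 16 → Q
  i= 2: W-M = 10 → K
  i= 3: J-A =  9 → J
  i= 4: G-E =  2 → C
  i= 5: V-V =  0 → A
  i= 6: H-Q = 17 → R
  i= 7: X-A = 23 → X
  i= 8: M-E =  8 → I
  i= 9: E-O = 16 → Q
  i=10: I-Y = 10 → K
  i=11: H-Y =  9 → J
  i=12: F-D =  2 → C
  i=13: U-U =  0 → A
  i=14: P-Y = 17 → R
  i=15: A-D = 23 → X
  i=16: Y-Q =  8 → I
  i=17: N-X = 16 → Q
  i=18: U-K = 10 → K
  i=19: S-J =  9 → J
  i=20: P-N =  2 → C
  i=21: Z-Z =  0 → A
  i=22: X-G = 17 → R
  i=23: U-X = 23 → X
  i=24: P-H =  8 → I
  i=25: P-Z = 16 → Q
  i=26: V-L = 10 → K
  i=27: I-Z =  9 → J
  i=28: H-F =  2 → C
  i=29: Q-Q =  0 → A
  i=30: G-P = 17 → R
  i=31: U-X = 23 → X
  i=32: S-K =  8 → I
  i=33: Y-I = 16 → Q
  i=34: F-V = 10 → K
  shifts repeat with period 8: IQKJCARX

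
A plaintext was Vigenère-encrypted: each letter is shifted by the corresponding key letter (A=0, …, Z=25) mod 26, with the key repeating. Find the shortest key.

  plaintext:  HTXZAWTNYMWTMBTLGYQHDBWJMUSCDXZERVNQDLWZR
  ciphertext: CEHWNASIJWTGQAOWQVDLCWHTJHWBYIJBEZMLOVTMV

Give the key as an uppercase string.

VLKXNEZ

  i= 0: C-H = 21 → V
  i= 1: E-T = 11 → L
  i= 2: H-X = 10 → K
  i= 3: W-Z = 23 → X
  i= 4: N-A = 13 → N
  i= 5: A-W =  4 → E
  i= 6: S-T = 25 → Z
  i= 7: I-N = 21 → V
  i= 8: J-Y = 11 → L
  i= 9: W-M = 10 → K
  i=10: T-W = 23 → X
  i=11: G-T = 13 → N
  i=12: Q-M =  4 → E
  i=13: A-B = 25 → Z
  i=14: O-T = 21 → V
  i=15: W-L = 11 → L
  i=16: Q-G = 10 → K
  i=17: V-Y = 23 → X
  i=18: D-Q = 13 → N
  i=19: L-H =  4 → E
  i=20: C-D = 25 → Z
  i=21: W-B = 21 → V
  i=22: H-W = 11 → L
  i=23: T-J = 10 → K
  i=24: J-M = 23 → X
  i=25: H-U = 13 → N
  i=26: W-S =  4 → E
  i=27: B-C = 25 → Z
  i=28: Y-D = 21 → V
  i=29: I-X = 11 → L
  i=30: J-Z = 10 → K
  i=31: B-E = 23 → X
  i=32: E-R = 13 → N
  i=33: Z-V =  4 → E
  i=34: M-N = 25 → Z
  i=35: L-Q = 21 → V
  i=36: O-D = 11 → L
  i=37: V-L = 10 → K
  i=38: T-W = 23 → X
  i=39: M-Z = 13 → N
  i=40: V-R =  4 → E
  shifts repeat with period 7: VLKXNEZ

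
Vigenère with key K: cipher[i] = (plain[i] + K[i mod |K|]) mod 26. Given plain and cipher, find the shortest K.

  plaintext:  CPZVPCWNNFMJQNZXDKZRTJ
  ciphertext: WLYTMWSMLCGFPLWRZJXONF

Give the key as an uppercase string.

  i= 0: W-C = 20 → U
  i= 1: L-P = 22 → W
  i= 2: Y-Z = 25 → Z
  i= 3: T-V = 24 → Y
  i= 4: M-P = 23 → X
  i= 5: W-C = 20 → U
  i= 6: S-W = 22 → W
  i= 7: M-N = 25 → Z
  i= 8: L-N = 24 → Y
  i= 9: C-F = 23 → X
  i=10: G-M = 20 → U
  i=11: F-J = 22 → W
  i=12: P-Q = 25 → Z
  i=13: L-N = 24 → Y
  i=14: W-Z = 23 → X
  i=15: R-X = 20 → U
  i=16: Z-D = 22 → W
  i=17: J-K = 25 → Z
  i=18: X-Z = 24 → Y
  i=19: O-R = 23 → X
  i=20: N-T = 20 → U
  i=21: F-J = 22 → W
  shifts repeat with period 5: UWZYX

UWZYX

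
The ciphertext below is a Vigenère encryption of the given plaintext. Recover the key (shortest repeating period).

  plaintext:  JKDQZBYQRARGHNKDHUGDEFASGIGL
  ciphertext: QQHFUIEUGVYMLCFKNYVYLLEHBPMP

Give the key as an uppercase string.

  i= 0: Q-J =  7 → H
  i= 1: Q-K =  6 → G
  i= 2: H-D =  4 → E
  i= 3: F-Q = 15 → P
  i= 4: U-Z = 21 → V
  i= 5: I-B =  7 → H
  i= 6: E-Y =  6 → G
  i= 7: U-Q =  4 → E
  i= 8: G-R = 15 → P
  i= 9: V-A = 21 → V
  i=10: Y-R =  7 → H
  i=11: M-G =  6 → G
  i=12: L-H =  4 → E
  i=13: C-N = 15 → P
  i=14: F-K = 21 → V
  i=15: K-D =  7 → H
  i=16: N-H =  6 → G
  i=17: Y-U =  4 → E
  i=18: V-G = 15 → P
  i=19: Y-D = 21 → V
  i=20: L-E =  7 → H
  i=21: L-F =  6 → G
  i=22: E-A =  4 → E
  i=23: H-S = 15 → P
  i=24: B-G = 21 → V
  i=25: P-I =  7 → H
  i=26: M-G =  6 → G
  i=27: P-L =  4 → E
  shifts repeat with period 5: HGEPV

HGEPV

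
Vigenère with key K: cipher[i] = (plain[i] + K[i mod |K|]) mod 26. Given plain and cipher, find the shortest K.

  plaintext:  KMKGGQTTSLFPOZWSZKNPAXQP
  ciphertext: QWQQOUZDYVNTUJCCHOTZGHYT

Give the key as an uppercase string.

GKGKIE

  i= 0: Q-K =  6 → G
  i= 1: W-M = 10 → K
  i= 2: Q-K =  6 → G
  i= 3: Q-G = 10 → K
  i= 4: O-G =  8 → I
  i= 5: U-Q =  4 → E
  i= 6: Z-T =  6 → G
  i= 7: D-T = 10 → K
  i= 8: Y-S =  6 → G
  i= 9: V-L = 10 → K
  i=10: N-F =  8 → I
  i=11: T-P =  4 → E
  i=12: U-O =  6 → G
  i=13: J-Z = 10 → K
  i=14: C-W =  6 → G
  i=15: C-S = 10 → K
  i=16: H-Z =  8 → I
  i=17: O-K =  4 → E
  i=18: T-N =  6 → G
  i=19: Z-P = 10 → K
  i=20: G-A =  6 → G
  i=21: H-X = 10 → K
  i=22: Y-Q =  8 → I
  i=23: T-P =  4 → E
  shifts repeat with period 6: GKGKIE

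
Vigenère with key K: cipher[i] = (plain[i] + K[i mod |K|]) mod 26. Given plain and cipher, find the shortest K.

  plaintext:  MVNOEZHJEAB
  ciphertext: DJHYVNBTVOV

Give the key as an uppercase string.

  i= 0: D-M = 17 → R
  i= 1: J-V = 14 → O
  i= 2: H-N = 20 → U
  i= 3: Y-O = 10 → K
  i= 4: V-E = 17 → R
  i= 5: N-Z = 14 → O
  i= 6: B-H = 20 → U
  i= 7: T-J = 10 → K
  i= 8: V-E = 17 → R
  i= 9: O-A = 14 → O
  i=10: V-B = 20 → U
  shifts repeat with period 4: ROUK

ROUK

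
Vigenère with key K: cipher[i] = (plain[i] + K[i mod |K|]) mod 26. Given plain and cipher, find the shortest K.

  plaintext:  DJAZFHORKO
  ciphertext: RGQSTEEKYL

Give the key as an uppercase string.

  i= 0: R-D = 14 → O
  i= 1: G-J = 23 → X
  i= 2: Q-A = 16 → Q
  i= 3: S-Z = 19 → T
  i= 4: T-F = 14 → O
  i= 5: E-H = 23 → X
  i= 6: E-O = 16 → Q
  i= 7: K-R = 19 → T
  i= 8: Y-K = 14 → O
  i= 9: L-O = 23 → X
  shifts repeat with period 4: OXQT

OXQT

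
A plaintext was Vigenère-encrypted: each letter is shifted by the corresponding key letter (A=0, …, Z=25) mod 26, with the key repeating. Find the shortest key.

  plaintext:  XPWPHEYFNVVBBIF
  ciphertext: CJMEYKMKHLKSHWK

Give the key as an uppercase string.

  i= 0: C-X =  5 → F
  i= 1: J-P = 20 → U
  i= 2: M-W = 16 → Q
  i= 3: E-P = 15 → P
  i= 4: Y-H = 17 → R
  i= 5: K-E =  6 → G
  i= 6: M-Y = 14 → O
  i= 7: K-F =  5 → F
  i= 8: H-N = 20 → U
  i= 9: L-V = 16 → Q
  i=10: K-V = 15 → P
  i=11: S-B = 17 → R
  i=12: H-B =  6 → G
  i=13: W-I = 14 → O
  i=14: K-F =  5 → F
  shifts repeat with period 7: FUQPRGO

FUQPRGO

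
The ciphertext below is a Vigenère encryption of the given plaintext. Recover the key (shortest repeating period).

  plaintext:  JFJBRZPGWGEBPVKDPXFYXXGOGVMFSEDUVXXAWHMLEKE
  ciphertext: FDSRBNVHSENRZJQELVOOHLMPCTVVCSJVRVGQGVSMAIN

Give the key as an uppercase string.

WYJQKOGB

  i= 0: F-J = 22 → W
  i= 1: D-F = 24 → Y
  i= 2: S-J =  9 → J
  i= 3: R-B = 16 → Q
  i= 4: B-R = 10 → K
  i= 5: N-Z = 14 → O
  i= 6: V-P =  6 → G
  i= 7: H-G =  1 → B
  i= 8: S-W = 22 → W
  i= 9: E-G = 24 → Y
  i=10: N-E =  9 → J
  i=11: R-B = 16 → Q
  i=12: Z-P = 10 → K
  i=13: J-V = 14 → O
  i=14: Q-K =  6 → G
  i=15: E-D =  1 → B
  i=16: L-P = 22 → W
  i=17: V-X = 24 → Y
  i=18: O-F =  9 → J
  i=19: O-Y = 16 → Q
  i=20: H-X = 10 → K
  i=21: L-X = 14 → O
  i=22: M-G =  6 → G
  i=23: P-O =  1 → B
  i=24: C-G = 22 → W
  i=25: T-V = 24 → Y
  i=26: V-M =  9 → J
  i=27: V-F = 16 → Q
  i=28: C-S = 10 → K
  i=29: S-E = 14 → O
  i=30: J-D =  6 → G
  i=31: V-U =  1 → B
  i=32: R-V = 22 → W
  i=33: V-X = 24 → Y
  i=34: G-X =  9 → J
  i=35: Q-A = 16 → Q
  i=36: G-W = 10 → K
  i=37: V-H = 14 → O
  i=38: S-M =  6 → G
  i=39: M-L =  1 → B
  i=40: A-E = 22 → W
  i=41: I-K = 24 → Y
  i=42: N-E =  9 → J
  shifts repeat with period 8: WYJQKOGB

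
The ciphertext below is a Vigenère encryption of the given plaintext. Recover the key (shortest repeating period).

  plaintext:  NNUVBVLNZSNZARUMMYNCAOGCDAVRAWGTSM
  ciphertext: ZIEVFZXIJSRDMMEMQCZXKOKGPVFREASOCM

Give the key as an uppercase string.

  i= 0: Z-N = 12 → M
  i= 1: I-N = 21 → V
  i= 2: E-U = 10 → K
  i= 3: V-V =  0 → A
  i= 4: F-B =  4 → E
  i= 5: Z-V =  4 → E
  i= 6: X-L = 12 → M
  i= 7: I-N = 21 → V
  i= 8: J-Z = 10 → K
  i= 9: S-S =  0 → A
  i=10: R-N =  4 → E
  i=11: D-Z =  4 → E
  i=12: M-A = 12 → M
  i=13: M-R = 21 → V
  i=14: E-U = 10 → K
  i=15: M-M =  0 → A
  i=16: Q-M =  4 → E
  i=17: C-Y =  4 → E
  i=18: Z-N = 12 → M
  i=19: X-C = 21 → V
  i=20: K-A = 10 → K
  i=21: O-O =  0 → A
  i=22: K-G =  4 → E
  i=23: G-C =  4 → E
  i=24: P-D = 12 → M
  i=25: V-A = 21 → V
  i=26: F-V = 10 → K
  i=27: R-R =  0 → A
  i=28: E-A =  4 → E
  i=29: A-W =  4 → E
  i=30: S-G = 12 → M
  i=31: O-T = 21 → V
  i=32: C-S = 10 → K
  i=33: M-M =  0 → A
  shifts repeat with period 6: MVKAEE

MVKAEE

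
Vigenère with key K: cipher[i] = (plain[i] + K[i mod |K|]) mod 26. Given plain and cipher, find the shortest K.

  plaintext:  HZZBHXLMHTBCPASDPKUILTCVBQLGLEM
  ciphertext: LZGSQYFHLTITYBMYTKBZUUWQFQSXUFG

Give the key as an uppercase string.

EAHRJBUV

  i= 0: L-H =  4 → E
  i= 1: Z-Z =  0 → A
  i= 2: G-Z =  7 → H
  i= 3: S-B = 17 → R
  i= 4: Q-H =  9 → J
  i= 5: Y-X =  1 → B
  i= 6: F-L = 20 → U
  i= 7: H-M = 21 → V
  i= 8: L-H =  4 → E
  i= 9: T-T =  0 → A
  i=10: I-B =  7 → H
  i=11: T-C = 17 → R
  i=12: Y-P =  9 → J
  i=13: B-A =  1 → B
  i=14: M-S = 20 → U
  i=15: Y-D = 21 → V
  i=16: T-P =  4 → E
  i=17: K-K =  0 → A
  i=18: B-U =  7 → H
  i=19: Z-I = 17 → R
  i=20: U-L =  9 → J
  i=21: U-T =  1 → B
  i=22: W-C = 20 → U
  i=23: Q-V = 21 → V
  i=24: F-B =  4 → E
  i=25: Q-Q =  0 → A
  i=26: S-L =  7 → H
  i=27: X-G = 17 → R
  i=28: U-L =  9 → J
  i=29: F-E =  1 → B
  i=30: G-M = 20 → U
  shifts repeat with period 8: EAHRJBUV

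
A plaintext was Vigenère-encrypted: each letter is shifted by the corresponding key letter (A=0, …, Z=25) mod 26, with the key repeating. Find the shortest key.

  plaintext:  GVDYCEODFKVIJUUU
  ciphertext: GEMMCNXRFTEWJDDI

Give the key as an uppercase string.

  i= 0: G-G =  0 → A
  i= 1: E-V =  9 → J
  i= 2: M-D =  9 → J
  i= 3: M-Y = 14 → O
  i= 4: C-C =  0 → A
  i= 5: N-E =  9 → J
  i= 6: X-O =  9 → J
  i= 7: R-D = 14 → O
  i= 8: F-F =  0 → A
  i= 9: T-K =  9 → J
  i=10: E-V =  9 → J
  i=11: W-I = 14 → O
  i=12: J-J =  0 → A
  i=13: D-U =  9 → J
  i=14: D-U =  9 → J
  i=15: I-U = 14 → O
  shifts repeat with period 4: AJJO

AJJO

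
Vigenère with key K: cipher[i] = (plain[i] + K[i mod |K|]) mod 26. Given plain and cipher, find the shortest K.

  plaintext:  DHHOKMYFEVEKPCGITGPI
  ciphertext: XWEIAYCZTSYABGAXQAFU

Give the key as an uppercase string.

  i= 0: X-D = 20 → U
  i= 1: W-H = 15 → P
  i= 2: E-H = 23 → X
  i= 3: I-O = 20 → U
  i= 4: A-K = 16 → Q
  i= 5: Y-M = 12 → M
  i= 6: C-Y =  4 → E
  i= 7: Z-F = 20 → U
  i= 8: T-E = 15 → P
  i= 9: S-V = 23 → X
  i=10: Y-E = 20 → U
  i=11: A-K = 16 → Q
  i=12: B-P = 12 → M
  i=13: G-C =  4 → E
  i=14: A-G = 20 → U
  i=15: X-I = 15 → P
  i=16: Q-T = 23 → X
  i=17: A-G = 20 → U
  i=18: F-P = 16 → Q
  i=19: U-I = 12 → M
  shifts repeat with period 7: UPXUQME

UPXUQME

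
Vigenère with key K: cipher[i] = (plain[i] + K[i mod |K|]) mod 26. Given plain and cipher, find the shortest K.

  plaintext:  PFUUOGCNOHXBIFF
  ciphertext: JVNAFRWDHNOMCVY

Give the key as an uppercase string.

  i= 0: J-P = 20 → U
  i= 1: V-F = 16 → Q
  i= 2: N-U = 19 → T
  i= 3: A-U =  6 → G
  i= 4: F-O = 17 → R
  i= 5: R-G = 11 → L
  i= 6: W-C = 20 → U
  i= 7: D-N = 16 → Q
  i= 8: H-O = 19 → T
  i= 9: N-H =  6 → G
  i=10: O-X = 17 → R
  i=11: M-B = 11 → L
  i=12: C-I = 20 → U
  i=13: V-F = 16 → Q
  i=14: Y-F = 19 → T
  shifts repeat with period 6: UQTGRL

UQTGRL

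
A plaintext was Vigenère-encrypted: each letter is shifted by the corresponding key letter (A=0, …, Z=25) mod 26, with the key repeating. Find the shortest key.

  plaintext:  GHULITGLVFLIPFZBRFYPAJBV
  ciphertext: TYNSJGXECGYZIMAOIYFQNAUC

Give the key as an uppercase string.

  i= 0: T-G = 13 → N
  i= 1: Y-H = 17 → R
  i= 2: N-U = 19 → T
  i= 3: S-L =  7 → H
  i= 4: J-I =  1 → B
  i= 5: G-T = 13 → N
  i= 6: X-G = 17 → R
  i= 7: E-L = 19 → T
  i= 8: C-V =  7 → H
  i= 9: G-F =  1 → B
  i=10: Y-L = 13 → N
  i=11: Z-I = 17 → R
  i=12: I-P = 19 → T
  i=13: M-F =  7 → H
  i=14: A-Z =  1 → B
  i=15: O-B = 13 → N
  i=16: I-R = 17 → R
  i=17: Y-F = 19 → T
  i=18: F-Y =  7 → H
  i=19: Q-P =  1 → B
  i=20: N-A = 13 → N
  i=21: A-J = 17 → R
  i=22: U-B = 19 → T
  i=23: C-V =  7 → H
  shifts repeat with period 5: NRTHB

NRTHB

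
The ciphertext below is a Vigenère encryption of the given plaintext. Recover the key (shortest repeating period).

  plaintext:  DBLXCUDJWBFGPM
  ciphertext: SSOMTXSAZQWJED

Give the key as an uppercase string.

  i= 0: S-D = 15 → P
  i= 1: S-B = 17 → R
  i= 2: O-L =  3 → D
  i= 3: M-X = 15 → P
  i= 4: T-C = 17 → R
  i= 5: X-U =  3 → D
  i= 6: S-D = 15 → P
  i= 7: A-J = 17 → R
  i= 8: Z-W =  3 → D
  i= 9: Q-B = 15 → P
  i=10: W-F = 17 → R
  i=11: J-G =  3 → D
  i=12: E-P = 15 → P
  i=13: D-M = 17 → R
  shifts repeat with period 3: PRD

PRD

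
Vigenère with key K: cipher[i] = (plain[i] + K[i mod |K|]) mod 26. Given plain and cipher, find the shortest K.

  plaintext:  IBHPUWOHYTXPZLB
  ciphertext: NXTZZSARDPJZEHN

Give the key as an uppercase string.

  i= 0: N-I =  5 → F
  i= 1: X-B = 22 → W
  i= 2: T-H = 12 → M
  i= 3: Z-P = 10 → K
  i= 4: Z-U =  5 → F
  i= 5: S-W = 22 → W
  i= 6: A-O = 12 → M
  i= 7: R-H = 10 → K
  i= 8: D-Y =  5 → F
  i= 9: P-T = 22 → W
  i=10: J-X = 12 → M
  i=11: Z-P = 10 → K
  i=12: E-Z =  5 → F
  i=13: H-L = 22 → W
  i=14: N-B = 12 → M
  shifts repeat with period 4: FWMK

FWMK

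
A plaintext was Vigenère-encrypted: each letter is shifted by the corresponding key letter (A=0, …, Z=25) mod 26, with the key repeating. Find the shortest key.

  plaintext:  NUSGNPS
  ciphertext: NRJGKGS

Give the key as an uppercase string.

AXR

  i= 0: N-N =  0 → A
  i= 1: R-U = 23 → X
  i= 2: J-S = 17 → R
  i= 3: G-G =  0 → A
  i= 4: K-N = 23 → X
  i= 5: G-P = 17 → R
  i= 6: S-S =  0 → A
  shifts repeat with period 3: AXR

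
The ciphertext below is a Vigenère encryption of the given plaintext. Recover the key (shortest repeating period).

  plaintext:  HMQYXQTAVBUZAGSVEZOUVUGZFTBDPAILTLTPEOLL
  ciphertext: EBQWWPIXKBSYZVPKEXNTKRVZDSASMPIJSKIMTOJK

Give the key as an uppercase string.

XPAYZZP

  i= 0: E-H = 23 → X
  i= 1: B-M = 15 → P
  i= 2: Q-Q =  0 → A
  i= 3: W-Y = 24 → Y
  i= 4: W-X = 25 → Z
  i= 5: P-Q = 25 → Z
  i= 6: I-T = 15 → P
  i= 7: X-A = 23 → X
  i= 8: K-V = 15 → P
  i= 9: B-B =  0 → A
  i=10: S-U = 24 → Y
  i=11: Y-Z = 25 → Z
  i=12: Z-A = 25 → Z
  i=13: V-G = 15 → P
  i=14: P-S = 23 → X
  i=15: K-V = 15 → P
  i=16: E-E =  0 → A
  i=17: X-Z = 24 → Y
  i=18: N-O = 25 → Z
  i=19: T-U = 25 → Z
  i=20: K-V = 15 → P
  i=21: R-U = 23 → X
  i=22: V-G = 15 → P
  i=23: Z-Z =  0 → A
  i=24: D-F = 24 → Y
  i=25: S-T = 25 → Z
  i=26: A-B = 25 → Z
  i=27: S-D = 15 → P
  i=28: M-P = 23 → X
  i=29: P-A = 15 → P
  i=30: I-I =  0 → A
  i=31: J-L = 24 → Y
  i=32: S-T = 25 → Z
  i=33: K-L = 25 → Z
  i=34: I-T = 15 → P
  i=35: M-P = 23 → X
  i=36: T-E = 15 → P
  i=37: O-O =  0 → A
  i=38: J-L = 24 → Y
  i=39: K-L = 25 → Z
  shifts repeat with period 7: XPAYZZP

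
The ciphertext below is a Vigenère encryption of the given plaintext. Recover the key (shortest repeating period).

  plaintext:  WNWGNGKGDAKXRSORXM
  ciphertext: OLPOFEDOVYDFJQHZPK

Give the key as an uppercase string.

SYTI

  i= 0: O-W = 18 → S
  i= 1: L-N = 24 → Y
  i= 2: P-W = 19 → T
  i= 3: O-G =  8 → I
  i= 4: F-N = 18 → S
  i= 5: E-G = 24 → Y
  i= 6: D-K = 19 → T
  i= 7: O-G =  8 → I
  i= 8: V-D = 18 → S
  i= 9: Y-A = 24 → Y
  i=10: D-K = 19 → T
  i=11: F-X =  8 → I
  i=12: J-R = 18 → S
  i=13: Q-S = 24 → Y
  i=14: H-O = 19 → T
  i=15: Z-R =  8 → I
  i=16: P-X = 18 → S
  i=17: K-M = 24 → Y
  shifts repeat with period 4: SYTI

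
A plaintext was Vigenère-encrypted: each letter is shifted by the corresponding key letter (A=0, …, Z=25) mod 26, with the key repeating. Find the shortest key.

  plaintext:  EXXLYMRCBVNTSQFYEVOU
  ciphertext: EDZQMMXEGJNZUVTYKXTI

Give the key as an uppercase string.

  i= 0: E-E =  0 → A
  i= 1: D-X =  6 → G
  i= 2: Z-X =  2 → C
  i= 3: Q-L =  5 → F
  i= 4: M-Y = 14 → O
  i= 5: M-M =  0 → A
  i= 6: X-R =  6 → G
  i= 7: E-C =  2 → C
  i= 8: G-B =  5 → F
  i= 9: J-V = 14 → O
  i=10: N-N =  0 → A
  i=11: Z-T =  6 → G
  i=12: U-S =  2 → C
  i=13: V-Q =  5 → F
  i=14: T-F = 14 → O
  i=15: Y-Y =  0 → A
  i=16: K-E =  6 → G
  i=17: X-V =  2 → C
  i=18: T-O =  5 → F
  i=19: I-U = 14 → O
  shifts repeat with period 5: AGCFO

AGCFO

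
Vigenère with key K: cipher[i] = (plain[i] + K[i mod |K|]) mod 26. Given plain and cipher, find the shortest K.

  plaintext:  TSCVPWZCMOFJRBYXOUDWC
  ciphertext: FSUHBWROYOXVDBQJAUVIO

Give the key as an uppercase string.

  i= 0: F-T = 12 → M
  i= 1: S-S =  0 → A
  i= 2: U-C = 18 → S
  i= 3: H-V = 12 → M
  i= 4: B-P = 12 → M
  i= 5: W-W =  0 → A
  i= 6: R-Z = 18 → S
  i= 7: O-C = 12 → M
  i= 8: Y-M = 12 → M
  i= 9: O-O =  0 → A
  i=10: X-F = 18 → S
  i=11: V-J = 12 → M
  i=12: D-R = 12 → M
  i=13: B-B =  0 → A
  i=14: Q-Y = 18 → S
  i=15: J-X = 12 → M
  i=16: A-O = 12 → M
  i=17: U-U =  0 → A
  i=18: V-D = 18 → S
  i=19: I-W = 12 → M
  i=20: O-C = 12 → M
  shifts repeat with period 4: MASM

MASM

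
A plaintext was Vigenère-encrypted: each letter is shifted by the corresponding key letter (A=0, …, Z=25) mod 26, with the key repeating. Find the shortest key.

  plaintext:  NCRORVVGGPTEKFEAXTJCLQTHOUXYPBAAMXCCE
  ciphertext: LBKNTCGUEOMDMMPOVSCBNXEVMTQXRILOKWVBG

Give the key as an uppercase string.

YZTZCHLO

  i= 0: L-N = 24 → Y
  i= 1: B-C = 25 → Z
  i= 2: K-R = 19 → T
  i= 3: N-O = 25 → Z
  i= 4: T-R =  2 → C
  i= 5: C-V =  7 → H
  i= 6: G-V = 11 → L
  i= 7: U-G = 14 → O
  i= 8: E-G = 24 → Y
  i= 9: O-P = 25 → Z
  i=10: M-T = 19 → T
  i=11: D-E = 25 → Z
  i=12: M-K =  2 → C
  i=13: M-F =  7 → H
  i=14: P-E = 11 → L
  i=15: O-A = 14 → O
  i=16: V-X = 24 → Y
  i=17: S-T = 25 → Z
  i=18: C-J = 19 → T
  i=19: B-C = 25 → Z
  i=20: N-L =  2 → C
  i=21: X-Q =  7 → H
  i=22: E-T = 11 → L
  i=23: V-H = 14 → O
  i=24: M-O = 24 → Y
  i=25: T-U = 25 → Z
  i=26: Q-X = 19 → T
  i=27: X-Y = 25 → Z
  i=28: R-P =  2 → C
  i=29: I-B =  7 → H
  i=30: L-A = 11 → L
  i=31: O-A = 14 → O
  i=32: K-M = 24 → Y
  i=33: W-X = 25 → Z
  i=34: V-C = 19 → T
  i=35: B-C = 25 → Z
  i=36: G-E =  2 → C
  shifts repeat with period 8: YZTZCHLO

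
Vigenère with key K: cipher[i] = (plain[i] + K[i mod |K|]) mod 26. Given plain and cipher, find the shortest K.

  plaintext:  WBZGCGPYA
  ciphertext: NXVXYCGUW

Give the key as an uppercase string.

RWW

  i= 0: N-W = 17 → R
  i= 1: X-B = 22 → W
  i= 2: V-Z = 22 → W
  i= 3: X-G = 17 → R
  i= 4: Y-C = 22 → W
  i= 5: C-G = 22 → W
  i= 6: G-P = 17 → R
  i= 7: U-Y = 22 → W
  i= 8: W-A = 22 → W
  shifts repeat with period 3: RWW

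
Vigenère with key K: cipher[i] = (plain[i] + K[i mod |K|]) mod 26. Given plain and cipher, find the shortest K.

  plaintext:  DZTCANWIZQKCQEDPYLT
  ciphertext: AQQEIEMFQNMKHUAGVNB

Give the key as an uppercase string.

  i= 0: A-D = 23 → X
  i= 1: Q-Z = 17 → R
  i= 2: Q-T = 23 → X
  i= 3: E-C =  2 → C
  i= 4: I-A =  8 → I
  i= 5: E-N = 17 → R
  i= 6: M-W = 16 → Q
  i= 7: F-I = 23 → X
  i= 8: Q-Z = 17 → R
  i= 9: N-Q = 23 → X
  i=10: M-K =  2 → C
  i=11: K-C =  8 → I
  i=12: H-Q = 17 → R
  i=13: U-E = 16 → Q
  i=14: A-D = 23 → X
  i=15: G-P = 17 → R
  i=16: V-Y = 23 → X
  i=17: N-L =  2 → C
  i=18: B-T =  8 → I
  shifts repeat with period 7: XRXCIRQ

XRXCIRQ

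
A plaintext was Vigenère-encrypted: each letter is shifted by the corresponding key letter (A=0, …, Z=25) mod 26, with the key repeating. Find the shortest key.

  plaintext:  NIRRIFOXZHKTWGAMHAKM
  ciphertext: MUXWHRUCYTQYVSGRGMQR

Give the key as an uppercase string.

  i= 0: M-N = 25 → Z
  i= 1: U-I = 12 → M
  i= 2: X-R =  6 → G
  i= 3: W-R =  5 → F
  i= 4: H-I = 25 → Z
  i= 5: R-F = 12 → M
  i= 6: U-O =  6 → G
  i= 7: C-X =  5 → F
  i= 8: Y-Z = 25 → Z
  i= 9: T-H = 12 → M
  i=10: Q-K =  6 → G
  i=11: Y-T =  5 → F
  i=12: V-W = 25 → Z
  i=13: S-G = 12 → M
  i=14: G-A =  6 → G
  i=15: R-M =  5 → F
  i=16: G-H = 25 → Z
  i=17: M-A = 12 → M
  i=18: Q-K =  6 → G
  i=19: R-M =  5 → F
  shifts repeat with period 4: ZMGF

ZMGF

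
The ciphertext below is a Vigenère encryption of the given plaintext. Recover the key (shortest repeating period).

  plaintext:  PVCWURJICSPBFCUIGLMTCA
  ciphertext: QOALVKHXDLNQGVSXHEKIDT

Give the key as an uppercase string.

BTYP

  i= 0: Q-P =  1 → B
  i= 1: O-V = 19 → T
  i= 2: A-C = 24 → Y
  i= 3: L-W = 15 → P
  i= 4: V-U =  1 → B
  i= 5: K-R = 19 → T
  i= 6: H-J = 24 → Y
  i= 7: X-I = 15 → P
  i= 8: D-C =  1 → B
  i= 9: L-S = 19 → T
  i=10: N-P = 24 → Y
  i=11: Q-B = 15 → P
  i=12: G-F =  1 → B
  i=13: V-C = 19 → T
  i=14: S-U = 24 → Y
  i=15: X-I = 15 → P
  i=16: H-G =  1 → B
  i=17: E-L = 19 → T
  i=18: K-M = 24 → Y
  i=19: I-T = 15 → P
  i=20: D-C =  1 → B
  i=21: T-A = 19 → T
  shifts repeat with period 4: BTYP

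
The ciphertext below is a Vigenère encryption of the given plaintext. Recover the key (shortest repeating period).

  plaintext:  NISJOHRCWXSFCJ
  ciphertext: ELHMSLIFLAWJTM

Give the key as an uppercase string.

RDPDEE

  i= 0: E-N = 17 → R
  i= 1: L-I =  3 → D
  i= 2: H-S = 15 → P
  i= 3: M-J =  3 → D
  i= 4: S-O =  4 → E
  i= 5: L-H =  4 → E
  i= 6: I-R = 17 → R
  i= 7: F-C =  3 → D
  i= 8: L-W = 15 → P
  i= 9: A-X =  3 → D
  i=10: W-S =  4 → E
  i=11: J-F =  4 → E
  i=12: T-C = 17 → R
  i=13: M-J =  3 → D
  shifts repeat with period 6: RDPDEE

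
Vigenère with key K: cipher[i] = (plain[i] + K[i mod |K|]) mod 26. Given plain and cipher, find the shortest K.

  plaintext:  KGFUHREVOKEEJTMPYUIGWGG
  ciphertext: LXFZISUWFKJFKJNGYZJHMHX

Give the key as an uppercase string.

  i= 0: L-K =  1 → B
  i= 1: X-G = 17 → R
  i= 2: F-F =  0 → A
  i= 3: Z-U =  5 → F
  i= 4: I-H =  1 → B
  i= 5: S-R =  1 → B
  i= 6: U-E = 16 → Q
  i= 7: W-V =  1 → B
  i= 8: F-O = 17 → R
  i= 9: K-K =  0 → A
  i=10: J-E =  5 → F
  i=11: F-E =  1 → B
  i=12: K-J =  1 → B
  i=13: J-T = 16 → Q
  i=14: N-M =  1 → B
  i=15: G-P = 17 → R
  i=16: Y-Y =  0 → A
  i=17: Z-U =  5 → F
  i=18: J-I =  1 → B
  i=19: H-G =  1 → B
  i=20: M-W = 16 → Q
  i=21: H-G =  1 → B
  i=22: X-G = 17 → R
  shifts repeat with period 7: BRAFBBQ

BRAFBBQ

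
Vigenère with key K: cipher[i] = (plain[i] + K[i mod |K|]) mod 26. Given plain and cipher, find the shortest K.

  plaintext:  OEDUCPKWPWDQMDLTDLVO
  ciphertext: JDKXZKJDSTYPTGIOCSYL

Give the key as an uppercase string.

VZHDX

  i= 0: J-O = 21 → V
  i= 1: D-E = 25 → Z
  i= 2: K-D =  7 → H
  i= 3: X-U =  3 → D
  i= 4: Z-C = 23 → X
  i= 5: K-P = 21 → V
  i= 6: J-K = 25 → Z
  i= 7: D-W =  7 → H
  i= 8: S-P =  3 → D
  i= 9: T-W = 23 → X
  i=10: Y-D = 21 → V
  i=11: P-Q = 25 → Z
  i=12: T-M =  7 → H
  i=13: G-D =  3 → D
  i=14: I-L = 23 → X
  i=15: O-T = 21 → V
  i=16: C-D = 25 → Z
  i=17: S-L =  7 → H
  i=18: Y-V =  3 → D
  i=19: L-O = 23 → X
  shifts repeat with period 5: VZHDX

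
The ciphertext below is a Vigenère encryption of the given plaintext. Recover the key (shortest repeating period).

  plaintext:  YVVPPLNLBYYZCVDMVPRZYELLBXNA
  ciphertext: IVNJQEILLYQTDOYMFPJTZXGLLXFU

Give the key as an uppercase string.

  i= 0: I-Y = 10 → K
  i= 1: V-V =  0 → A
  i= 2: N-V = 18 → S
  i= 3: J-P = 20 → U
  i= 4: Q-P =  1 → B
  i= 5: E-L = 19 → T
  i= 6: I-N = 21 → V
  i= 7: L-L =  0 → A
  i= 8: L-B = 10 → K
  i= 9: Y-Y =  0 → A
  i=10: Q-Y = 18 → S
  i=11: T-Z = 20 → U
  i=12: D-C =  1 → B
  i=13: O-V = 19 → T
  i=14: Y-D = 21 → V
  i=15: M-M =  0 → A
  i=16: F-V = 10 → K
  i=17: P-P =  0 → A
  i=18: J-R = 18 → S
  i=19: T-Z = 20 → U
  i=20: Z-Y =  1 → B
  i=21: X-E = 19 → T
  i=22: G-L = 21 → V
  i=23: L-L =  0 → A
  i=24: L-B = 10 → K
  i=25: X-X =  0 → A
  i=26: F-N = 18 → S
  i=27: U-A = 20 → U
  shifts repeat with period 8: KASUBTVA

KASUBTVA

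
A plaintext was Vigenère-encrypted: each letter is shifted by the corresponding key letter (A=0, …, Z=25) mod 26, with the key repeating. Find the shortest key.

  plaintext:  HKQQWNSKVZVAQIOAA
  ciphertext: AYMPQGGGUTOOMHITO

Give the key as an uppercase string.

  i= 0: A-H = 19 → T
  i= 1: Y-K = 14 → O
  i= 2: M-Q = 22 → W
  i= 3: P-Q = 25 → Z
  i= 4: Q-W = 20 → U
  i= 5: G-N = 19 → T
  i= 6: G-S = 14 → O
  i= 7: G-K = 22 → W
  i= 8: U-V = 25 → Z
  i= 9: T-Z = 20 → U
  i=10: O-V = 19 → T
  i=11: O-A = 14 → O
  i=12: M-Q = 22 → W
  i=13: H-I = 25 → Z
  i=14: I-O = 20 → U
  i=15: T-A = 19 → T
  i=16: O-A = 14 → O
  shifts repeat with period 5: TOWZU

TOWZU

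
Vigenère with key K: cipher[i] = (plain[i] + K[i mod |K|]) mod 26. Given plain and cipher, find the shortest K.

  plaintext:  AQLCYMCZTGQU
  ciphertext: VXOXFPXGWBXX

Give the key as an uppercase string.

VHD

  i= 0: V-A = 21 → V
  i= 1: X-Q =  7 → H
  i= 2: O-L =  3 → D
  i= 3: X-C = 21 → V
  i= 4: F-Y =  7 → H
  i= 5: P-M =  3 → D
  i= 6: X-C = 21 → V
  i= 7: G-Z =  7 → H
  i= 8: W-T =  3 → D
  i= 9: B-G = 21 → V
  i=10: X-Q =  7 → H
  i=11: X-U =  3 → D
  shifts repeat with period 3: VHD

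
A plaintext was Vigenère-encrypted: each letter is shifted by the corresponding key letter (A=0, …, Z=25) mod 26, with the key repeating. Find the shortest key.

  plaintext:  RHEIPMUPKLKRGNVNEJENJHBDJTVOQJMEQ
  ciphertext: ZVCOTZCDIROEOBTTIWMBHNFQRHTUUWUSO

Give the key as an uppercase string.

  i= 0: Z-R =  8 → I
  i= 1: V-H = 14 → O
  i= 2: C-E = 24 → Y
  i= 3: O-I =  6 → G
  i= 4: T-P =  4 → E
  i= 5: Z-M = 13 → N
  i= 6: C-U =  8 → I
  i= 7: D-P = 14 → O
  i= 8: I-K = 24 → Y
  i= 9: R-L =  6 → G
  i=10: O-K =  4 → E
  i=11: E-R = 13 → N
  i=12: O-G =  8 → I
  i=13: B-N = 14 → O
  i=14: T-V = 24 → Y
  i=15: T-N =  6 → G
  i=16: I-E =  4 → E
  i=17: W-J = 13 → N
  i=18: M-E =  8 → I
  i=19: B-N = 14 → O
  i=20: H-J = 24 → Y
  i=21: N-H =  6 → G
  i=22: F-B =  4 → E
  i=23: Q-D = 13 → N
  i=24: R-J =  8 → I
  i=25: H-T = 14 → O
  i=26: T-V = 24 → Y
  i=27: U-O =  6 → G
  i=28: U-Q =  4 → E
  i=29: W-J = 13 → N
  i=30: U-M =  8 → I
  i=31: S-E = 14 → O
  i=32: O-Q = 24 → Y
  shifts repeat with period 6: IOYGEN

IOYGEN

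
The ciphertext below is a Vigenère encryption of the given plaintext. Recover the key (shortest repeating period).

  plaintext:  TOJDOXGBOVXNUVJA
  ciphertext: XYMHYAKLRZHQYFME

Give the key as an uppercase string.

  i= 0: X-T =  4 → E
  i= 1: Y-O = 10 → K
  i= 2: M-J =  3 → D
  i= 3: H-D =  4 → E
  i= 4: Y-O = 10 → K
  i= 5: A-X =  3 → D
  i= 6: K-G =  4 → E
  i= 7: L-B = 10 → K
  i= 8: R-O =  3 → D
  i= 9: Z-V =  4 → E
  i=10: H-X = 10 → K
  i=11: Q-N =  3 → D
  i=12: Y-U =  4 → E
  i=13: F-V = 10 → K
  i=14: M-J =  3 → D
  i=15: E-A =  4 → E
  shifts repeat with period 3: EKD

EKD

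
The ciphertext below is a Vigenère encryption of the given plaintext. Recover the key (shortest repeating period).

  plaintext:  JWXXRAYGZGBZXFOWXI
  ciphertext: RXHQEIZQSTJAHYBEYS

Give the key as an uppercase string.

IBKTN

  i= 0: R-J =  8 → I
  i= 1: X-W =  1 → B
  i= 2: H-X = 10 → K
  i= 3: Q-X = 19 → T
  i= 4: E-R = 13 → N
  i= 5: I-A =  8 → I
  i= 6: Z-Y =  1 → B
  i= 7: Q-G = 10 → K
  i= 8: S-Z = 19 → T
  i= 9: T-G = 13 → N
  i=10: J-B =  8 → I
  i=11: A-Z =  1 → B
  i=12: H-X = 10 → K
  i=13: Y-F = 19 → T
  i=14: B-O = 13 → N
  i=15: E-W =  8 → I
  i=16: Y-X =  1 → B
  i=17: S-I = 10 → K
  shifts repeat with period 5: IBKTN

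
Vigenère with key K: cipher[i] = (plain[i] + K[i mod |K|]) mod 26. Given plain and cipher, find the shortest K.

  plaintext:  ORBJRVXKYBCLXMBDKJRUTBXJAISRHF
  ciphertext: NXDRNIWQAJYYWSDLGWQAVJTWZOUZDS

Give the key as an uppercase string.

ZGCIWN

  i= 0: N-O = 25 → Z
  i= 1: X-R =  6 → G
  i= 2: D-B =  2 → C
  i= 3: R-J =  8 → I
  i= 4: N-R = 22 → W
  i= 5: I-V = 13 → N
  i= 6: W-X = 25 → Z
  i= 7: Q-K =  6 → G
  i= 8: A-Y =  2 → C
  i= 9: J-B =  8 → I
  i=10: Y-C = 22 → W
  i=11: Y-L = 13 → N
  i=12: W-X = 25 → Z
  i=13: S-M =  6 → G
  i=14: D-B =  2 → C
  i=15: L-D =  8 → I
  i=16: G-K = 22 → W
  i=17: W-J = 13 → N
  i=18: Q-R = 25 → Z
  i=19: A-U =  6 → G
  i=20: V-T =  2 → C
  i=21: J-B =  8 → I
  i=22: T-X = 22 → W
  i=23: W-J = 13 → N
  i=24: Z-A = 25 → Z
  i=25: O-I =  6 → G
  i=26: U-S =  2 → C
  i=27: Z-R =  8 → I
  i=28: D-H = 22 → W
  i=29: S-F = 13 → N
  shifts repeat with period 6: ZGCIWN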